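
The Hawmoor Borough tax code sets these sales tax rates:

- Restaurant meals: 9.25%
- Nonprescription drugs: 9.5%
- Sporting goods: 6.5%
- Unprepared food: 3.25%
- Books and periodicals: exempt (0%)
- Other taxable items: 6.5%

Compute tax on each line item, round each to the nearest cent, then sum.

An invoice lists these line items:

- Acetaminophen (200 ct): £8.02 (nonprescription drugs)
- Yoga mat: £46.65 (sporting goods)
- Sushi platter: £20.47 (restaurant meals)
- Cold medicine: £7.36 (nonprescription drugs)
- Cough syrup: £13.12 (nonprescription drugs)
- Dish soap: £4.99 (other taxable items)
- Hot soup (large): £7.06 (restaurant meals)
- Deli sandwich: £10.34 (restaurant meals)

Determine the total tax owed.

£9.56

Acetaminophen (200 ct) £8.02: nonprescription drugs → 9.5% → £0.76
Yoga mat £46.65: sporting goods → 6.5% → £3.03
Sushi platter £20.47: restaurant meals → 9.25% → £1.89
Cold medicine £7.36: nonprescription drugs → 9.5% → £0.70
Cough syrup £13.12: nonprescription drugs → 9.5% → £1.25
Dish soap £4.99: other taxable items → 6.5% → £0.32
Hot soup (large) £7.06: restaurant meals → 9.25% → £0.65
Deli sandwich £10.34: restaurant meals → 9.25% → £0.96
Total tax = £0.76 + £3.03 + £1.89 + £0.70 + £1.25 + £0.32 + £0.65 + £0.96 = £9.56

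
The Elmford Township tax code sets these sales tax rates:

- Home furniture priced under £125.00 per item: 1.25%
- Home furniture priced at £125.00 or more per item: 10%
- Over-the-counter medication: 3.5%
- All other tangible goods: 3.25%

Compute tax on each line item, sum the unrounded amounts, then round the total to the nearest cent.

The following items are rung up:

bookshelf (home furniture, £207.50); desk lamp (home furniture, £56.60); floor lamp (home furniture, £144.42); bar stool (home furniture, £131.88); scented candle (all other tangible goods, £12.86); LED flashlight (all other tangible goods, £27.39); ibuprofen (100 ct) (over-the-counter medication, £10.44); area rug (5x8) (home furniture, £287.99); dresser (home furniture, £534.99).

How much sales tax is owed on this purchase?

£133.06

Bookshelf £207.50: home furniture, £125.00 or more → 10% → £20.75
Desk lamp £56.60: home furniture, under £125.00 → 1.25% → £0.7075
Floor lamp £144.42: home furniture, £125.00 or more → 10% → £14.442
Bar stool £131.88: home furniture, £125.00 or more → 10% → £13.188
Scented candle £12.86: all other tangible goods → 3.25% → £0.41795
LED flashlight £27.39: all other tangible goods → 3.25% → £0.890175
Ibuprofen (100 ct) £10.44: over-the-counter medication → 3.5% → £0.3654
Area rug (5x8) £287.99: home furniture, £125.00 or more → 10% → £28.799
Dresser £534.99: home furniture, £125.00 or more → 10% → £53.499
Unrounded tax sum = £133.059025 → £133.06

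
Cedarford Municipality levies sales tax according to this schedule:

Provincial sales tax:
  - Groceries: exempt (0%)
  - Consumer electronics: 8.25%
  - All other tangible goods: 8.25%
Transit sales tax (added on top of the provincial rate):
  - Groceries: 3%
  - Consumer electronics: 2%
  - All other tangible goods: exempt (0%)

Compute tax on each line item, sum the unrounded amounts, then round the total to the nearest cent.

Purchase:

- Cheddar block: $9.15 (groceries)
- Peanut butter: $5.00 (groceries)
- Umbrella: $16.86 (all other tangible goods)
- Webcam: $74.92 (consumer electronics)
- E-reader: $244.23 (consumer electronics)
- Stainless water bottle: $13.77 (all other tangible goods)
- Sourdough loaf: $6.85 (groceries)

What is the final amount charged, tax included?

$406.65

Cheddar block $9.15: groceries → 0% + 3% transit = 3% → $0.2745
Peanut butter $5.00: groceries → 0% + 3% transit = 3% → $0.15
Umbrella $16.86: all other tangible goods → 8.25% + 0% transit = 8.25% → $1.39095
Webcam $74.92: consumer electronics → 8.25% + 2% transit = 10.25% → $7.6793
E-reader $244.23: consumer electronics → 8.25% + 2% transit = 10.25% → $25.033575
Stainless water bottle $13.77: all other tangible goods → 8.25% + 0% transit = 8.25% → $1.136025
Sourdough loaf $6.85: groceries → 0% + 3% transit = 3% → $0.2055
Subtotal = $370.78; unrounded tax = $35.86985 → $35.87; total due = $406.65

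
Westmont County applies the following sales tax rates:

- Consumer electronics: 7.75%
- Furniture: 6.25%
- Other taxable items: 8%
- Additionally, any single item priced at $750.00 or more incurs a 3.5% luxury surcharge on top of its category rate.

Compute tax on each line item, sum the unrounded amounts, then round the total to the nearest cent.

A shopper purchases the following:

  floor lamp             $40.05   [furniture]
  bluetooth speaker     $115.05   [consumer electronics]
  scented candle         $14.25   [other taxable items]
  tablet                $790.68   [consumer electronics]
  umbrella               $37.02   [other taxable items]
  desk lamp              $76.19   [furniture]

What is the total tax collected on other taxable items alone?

Scented candle $14.25: other taxable items → 8% → $1.14
Umbrella $37.02: other taxable items → 8% → $2.9616
Tax on other taxable items: unrounded sum = $4.1016 → $4.10

$4.10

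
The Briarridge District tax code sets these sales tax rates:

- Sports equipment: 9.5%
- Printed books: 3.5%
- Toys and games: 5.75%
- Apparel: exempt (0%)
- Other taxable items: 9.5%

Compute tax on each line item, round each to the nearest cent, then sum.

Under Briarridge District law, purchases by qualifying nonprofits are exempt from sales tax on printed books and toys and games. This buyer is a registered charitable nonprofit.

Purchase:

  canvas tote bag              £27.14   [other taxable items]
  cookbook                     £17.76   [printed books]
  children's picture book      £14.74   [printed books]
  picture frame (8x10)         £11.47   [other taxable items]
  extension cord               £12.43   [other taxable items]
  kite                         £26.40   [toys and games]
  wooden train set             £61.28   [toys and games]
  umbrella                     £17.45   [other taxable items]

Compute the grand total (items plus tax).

£195.18

Canvas tote bag £27.14: other taxable items → 9.5% → £2.58
Cookbook £17.76: printed books, buyer-exempt → 0% → £0.00
Children's picture book £14.74: printed books, buyer-exempt → 0% → £0.00
Picture frame (8x10) £11.47: other taxable items → 9.5% → £1.09
Extension cord £12.43: other taxable items → 9.5% → £1.18
Kite £26.40: toys and games, buyer-exempt → 0% → £0.00
Wooden train set £61.28: toys and games, buyer-exempt → 0% → £0.00
Umbrella £17.45: other taxable items → 9.5% → £1.66
Subtotal = £188.67; tax = £6.51; total due = £195.18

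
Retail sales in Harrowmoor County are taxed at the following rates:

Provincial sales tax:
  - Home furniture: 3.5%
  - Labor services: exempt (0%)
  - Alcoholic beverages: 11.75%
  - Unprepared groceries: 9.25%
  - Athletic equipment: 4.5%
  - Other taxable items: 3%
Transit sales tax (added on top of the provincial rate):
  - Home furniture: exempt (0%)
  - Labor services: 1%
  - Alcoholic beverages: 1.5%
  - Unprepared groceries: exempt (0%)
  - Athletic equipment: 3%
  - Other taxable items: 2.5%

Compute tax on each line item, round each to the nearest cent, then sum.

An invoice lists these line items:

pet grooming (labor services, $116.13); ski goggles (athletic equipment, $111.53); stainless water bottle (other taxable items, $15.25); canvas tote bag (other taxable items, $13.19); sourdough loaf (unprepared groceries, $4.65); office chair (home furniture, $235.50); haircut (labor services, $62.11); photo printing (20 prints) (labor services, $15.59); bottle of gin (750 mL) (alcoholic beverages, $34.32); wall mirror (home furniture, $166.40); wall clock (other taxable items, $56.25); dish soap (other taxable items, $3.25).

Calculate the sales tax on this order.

$34.18

Pet grooming $116.13: labor services → 0% + 1% transit = 1% → $1.16
Ski goggles $111.53: athletic equipment → 4.5% + 3% transit = 7.5% → $8.36
Stainless water bottle $15.25: other taxable items → 3% + 2.5% transit = 5.5% → $0.84
Canvas tote bag $13.19: other taxable items → 3% + 2.5% transit = 5.5% → $0.73
Sourdough loaf $4.65: unprepared groceries → 9.25% + 0% transit = 9.25% → $0.43
Office chair $235.50: home furniture → 3.5% + 0% transit = 3.5% → $8.24
Haircut $62.11: labor services → 0% + 1% transit = 1% → $0.62
Photo printing (20 prints) $15.59: labor services → 0% + 1% transit = 1% → $0.16
Bottle of gin (750 mL) $34.32: alcoholic beverages → 11.75% + 1.5% transit = 13.25% → $4.55
Wall mirror $166.40: home furniture → 3.5% + 0% transit = 3.5% → $5.82
Wall clock $56.25: other taxable items → 3% + 2.5% transit = 5.5% → $3.09
Dish soap $3.25: other taxable items → 3% + 2.5% transit = 5.5% → $0.18
Total tax = $1.16 + $8.36 + $0.84 + $0.73 + $0.43 + $8.24 + $0.62 + $0.16 + $4.55 + $5.82 + $3.09 + $0.18 = $34.18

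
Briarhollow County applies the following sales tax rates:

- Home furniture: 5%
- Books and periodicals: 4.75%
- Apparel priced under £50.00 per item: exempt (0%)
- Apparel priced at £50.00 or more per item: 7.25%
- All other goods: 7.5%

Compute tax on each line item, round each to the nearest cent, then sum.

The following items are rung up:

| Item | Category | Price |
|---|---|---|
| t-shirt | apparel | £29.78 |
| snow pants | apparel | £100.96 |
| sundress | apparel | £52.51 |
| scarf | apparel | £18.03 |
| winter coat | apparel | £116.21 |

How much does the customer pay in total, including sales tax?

T-shirt £29.78: apparel, under £50.00 → 0% → £0.00
Snow pants £100.96: apparel, £50.00 or more → 7.25% → £7.32
Sundress £52.51: apparel, £50.00 or more → 7.25% → £3.81
Scarf £18.03: apparel, under £50.00 → 0% → £0.00
Winter coat £116.21: apparel, £50.00 or more → 7.25% → £8.43
Subtotal = £317.49; tax = £19.56; total due = £337.05

£337.05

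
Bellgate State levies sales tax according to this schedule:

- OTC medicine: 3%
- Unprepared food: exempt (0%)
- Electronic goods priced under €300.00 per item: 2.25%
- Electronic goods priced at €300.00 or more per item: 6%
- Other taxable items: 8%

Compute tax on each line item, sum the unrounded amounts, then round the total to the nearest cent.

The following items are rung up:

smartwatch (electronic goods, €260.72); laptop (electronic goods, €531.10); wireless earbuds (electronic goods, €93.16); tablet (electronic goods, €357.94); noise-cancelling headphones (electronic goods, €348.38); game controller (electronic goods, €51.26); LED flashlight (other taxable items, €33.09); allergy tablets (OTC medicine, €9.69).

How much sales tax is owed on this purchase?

Smartwatch €260.72: electronic goods, under €300.00 → 2.25% → €5.8662
Laptop €531.10: electronic goods, €300.00 or more → 6% → €31.866
Wireless earbuds €93.16: electronic goods, under €300.00 → 2.25% → €2.0961
Tablet €357.94: electronic goods, €300.00 or more → 6% → €21.4764
Noise-cancelling headphones €348.38: electronic goods, €300.00 or more → 6% → €20.9028
Game controller €51.26: electronic goods, under €300.00 → 2.25% → €1.15335
LED flashlight €33.09: other taxable items → 8% → €2.6472
Allergy tablets €9.69: OTC medicine → 3% → €0.2907
Unrounded tax sum = €86.29875 → €86.30

€86.30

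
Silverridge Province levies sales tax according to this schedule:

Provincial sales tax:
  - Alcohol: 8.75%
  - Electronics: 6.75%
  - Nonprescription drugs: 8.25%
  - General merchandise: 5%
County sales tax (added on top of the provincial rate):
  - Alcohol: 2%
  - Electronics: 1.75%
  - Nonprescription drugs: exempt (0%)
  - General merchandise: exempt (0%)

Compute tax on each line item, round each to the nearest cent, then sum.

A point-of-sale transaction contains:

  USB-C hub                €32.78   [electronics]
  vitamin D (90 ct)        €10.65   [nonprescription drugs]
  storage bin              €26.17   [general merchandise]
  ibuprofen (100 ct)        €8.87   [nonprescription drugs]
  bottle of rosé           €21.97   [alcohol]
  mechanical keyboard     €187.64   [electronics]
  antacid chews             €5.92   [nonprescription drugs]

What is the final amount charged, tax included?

USB-C hub €32.78: electronics → 6.75% + 1.75% county = 8.5% → €2.79
Vitamin D (90 ct) €10.65: nonprescription drugs → 8.25% + 0% county = 8.25% → €0.88
Storage bin €26.17: general merchandise → 5% + 0% county = 5% → €1.31
Ibuprofen (100 ct) €8.87: nonprescription drugs → 8.25% + 0% county = 8.25% → €0.73
Bottle of rosé €21.97: alcohol → 8.75% + 2% county = 10.75% → €2.36
Mechanical keyboard €187.64: electronics → 6.75% + 1.75% county = 8.5% → €15.95
Antacid chews €5.92: nonprescription drugs → 8.25% + 0% county = 8.25% → €0.49
Subtotal = €294.00; tax = €24.51; total due = €318.51

€318.51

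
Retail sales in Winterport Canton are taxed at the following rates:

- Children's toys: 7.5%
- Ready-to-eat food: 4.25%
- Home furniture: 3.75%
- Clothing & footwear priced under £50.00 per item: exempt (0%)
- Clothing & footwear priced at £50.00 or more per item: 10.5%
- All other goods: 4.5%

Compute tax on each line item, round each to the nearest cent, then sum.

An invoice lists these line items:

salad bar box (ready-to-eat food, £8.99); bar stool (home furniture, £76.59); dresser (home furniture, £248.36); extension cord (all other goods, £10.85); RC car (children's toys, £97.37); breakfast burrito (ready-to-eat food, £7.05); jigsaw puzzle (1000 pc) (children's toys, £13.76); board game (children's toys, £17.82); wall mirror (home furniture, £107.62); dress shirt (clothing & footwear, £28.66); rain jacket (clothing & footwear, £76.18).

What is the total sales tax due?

£35.06

Salad bar box £8.99: ready-to-eat food → 4.25% → £0.38
Bar stool £76.59: home furniture → 3.75% → £2.87
Dresser £248.36: home furniture → 3.75% → £9.31
Extension cord £10.85: all other goods → 4.5% → £0.49
RC car £97.37: children's toys → 7.5% → £7.30
Breakfast burrito £7.05: ready-to-eat food → 4.25% → £0.30
Jigsaw puzzle (1000 pc) £13.76: children's toys → 7.5% → £1.03
Board game £17.82: children's toys → 7.5% → £1.34
Wall mirror £107.62: home furniture → 3.75% → £4.04
Dress shirt £28.66: clothing & footwear, under £50.00 → 0% → £0.00
Rain jacket £76.18: clothing & footwear, £50.00 or more → 10.5% → £8.00
Total tax = £0.38 + £2.87 + £9.31 + £0.49 + £7.30 + £0.30 + £1.03 + £1.34 + £4.04 + £8.00 = £35.06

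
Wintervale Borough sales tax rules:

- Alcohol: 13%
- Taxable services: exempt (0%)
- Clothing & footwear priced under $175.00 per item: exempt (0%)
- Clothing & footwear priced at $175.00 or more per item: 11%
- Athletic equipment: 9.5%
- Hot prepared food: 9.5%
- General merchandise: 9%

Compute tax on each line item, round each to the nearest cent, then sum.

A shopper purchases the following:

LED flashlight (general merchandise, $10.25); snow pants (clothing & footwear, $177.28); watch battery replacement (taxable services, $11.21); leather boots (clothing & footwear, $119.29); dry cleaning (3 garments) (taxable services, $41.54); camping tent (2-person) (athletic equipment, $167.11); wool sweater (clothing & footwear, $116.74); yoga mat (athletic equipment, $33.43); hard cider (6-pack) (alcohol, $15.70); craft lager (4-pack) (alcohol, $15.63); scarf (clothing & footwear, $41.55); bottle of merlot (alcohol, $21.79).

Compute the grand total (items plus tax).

LED flashlight $10.25: general merchandise → 9% → $0.92
Snow pants $177.28: clothing & footwear, $175.00 or more → 11% → $19.50
Watch battery replacement $11.21: taxable services → 0% → $0.00
Leather boots $119.29: clothing & footwear, under $175.00 → 0% → $0.00
Dry cleaning (3 garments) $41.54: taxable services → 0% → $0.00
Camping tent (2-person) $167.11: athletic equipment → 9.5% → $15.88
Wool sweater $116.74: clothing & footwear, under $175.00 → 0% → $0.00
Yoga mat $33.43: athletic equipment → 9.5% → $3.18
Hard cider (6-pack) $15.70: alcohol → 13% → $2.04
Craft lager (4-pack) $15.63: alcohol → 13% → $2.03
Scarf $41.55: clothing & footwear, under $175.00 → 0% → $0.00
Bottle of merlot $21.79: alcohol → 13% → $2.83
Subtotal = $771.52; tax = $46.38; total due = $817.90

$817.90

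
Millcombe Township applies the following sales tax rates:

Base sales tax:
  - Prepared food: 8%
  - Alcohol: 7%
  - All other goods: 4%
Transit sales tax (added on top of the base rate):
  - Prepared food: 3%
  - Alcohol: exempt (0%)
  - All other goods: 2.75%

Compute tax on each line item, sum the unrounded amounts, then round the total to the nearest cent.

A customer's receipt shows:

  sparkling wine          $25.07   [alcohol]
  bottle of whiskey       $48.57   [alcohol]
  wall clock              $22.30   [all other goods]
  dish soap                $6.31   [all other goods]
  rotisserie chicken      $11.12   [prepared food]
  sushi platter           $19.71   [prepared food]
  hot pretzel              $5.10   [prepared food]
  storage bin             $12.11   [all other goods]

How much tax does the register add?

$11.86

Sparkling wine $25.07: alcohol → 7% + 0% transit = 7% → $1.7549
Bottle of whiskey $48.57: alcohol → 7% + 0% transit = 7% → $3.3999
Wall clock $22.30: all other goods → 4% + 2.75% transit = 6.75% → $1.50525
Dish soap $6.31: all other goods → 4% + 2.75% transit = 6.75% → $0.425925
Rotisserie chicken $11.12: prepared food → 8% + 3% transit = 11% → $1.2232
Sushi platter $19.71: prepared food → 8% + 3% transit = 11% → $2.1681
Hot pretzel $5.10: prepared food → 8% + 3% transit = 11% → $0.561
Storage bin $12.11: all other goods → 4% + 2.75% transit = 6.75% → $0.817425
Unrounded tax sum = $11.8557 → $11.86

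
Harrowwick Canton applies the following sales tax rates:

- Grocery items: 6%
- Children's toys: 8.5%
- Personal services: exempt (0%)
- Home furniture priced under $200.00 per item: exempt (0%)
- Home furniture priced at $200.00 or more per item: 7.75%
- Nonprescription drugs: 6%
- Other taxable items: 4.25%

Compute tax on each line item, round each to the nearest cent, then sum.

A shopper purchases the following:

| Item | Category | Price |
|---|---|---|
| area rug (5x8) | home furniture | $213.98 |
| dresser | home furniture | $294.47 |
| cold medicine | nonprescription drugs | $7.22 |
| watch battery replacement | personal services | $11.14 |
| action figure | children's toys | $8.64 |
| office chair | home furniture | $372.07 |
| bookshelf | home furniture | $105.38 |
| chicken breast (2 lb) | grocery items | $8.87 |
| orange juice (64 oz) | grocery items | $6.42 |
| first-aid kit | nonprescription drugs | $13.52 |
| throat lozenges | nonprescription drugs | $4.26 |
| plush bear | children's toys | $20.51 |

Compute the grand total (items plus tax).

$1139.61

Area rug (5x8) $213.98: home furniture, $200.00 or more → 7.75% → $16.58
Dresser $294.47: home furniture, $200.00 or more → 7.75% → $22.82
Cold medicine $7.22: nonprescription drugs → 6% → $0.43
Watch battery replacement $11.14: personal services → 0% → $0.00
Action figure $8.64: children's toys → 8.5% → $0.73
Office chair $372.07: home furniture, $200.00 or more → 7.75% → $28.84
Bookshelf $105.38: home furniture, under $200.00 → 0% → $0.00
Chicken breast (2 lb) $8.87: grocery items → 6% → $0.53
Orange juice (64 oz) $6.42: grocery items → 6% → $0.39
First-aid kit $13.52: nonprescription drugs → 6% → $0.81
Throat lozenges $4.26: nonprescription drugs → 6% → $0.26
Plush bear $20.51: children's toys → 8.5% → $1.74
Subtotal = $1066.48; tax = $73.13; total due = $1139.61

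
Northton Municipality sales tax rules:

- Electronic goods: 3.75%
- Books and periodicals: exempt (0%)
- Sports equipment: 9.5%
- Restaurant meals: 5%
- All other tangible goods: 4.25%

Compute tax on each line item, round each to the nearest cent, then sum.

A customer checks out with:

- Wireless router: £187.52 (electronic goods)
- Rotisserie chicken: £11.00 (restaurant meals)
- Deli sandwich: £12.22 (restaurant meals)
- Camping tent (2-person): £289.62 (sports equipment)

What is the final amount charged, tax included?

£536.06

Wireless router £187.52: electronic goods → 3.75% → £7.03
Rotisserie chicken £11.00: restaurant meals → 5% → £0.55
Deli sandwich £12.22: restaurant meals → 5% → £0.61
Camping tent (2-person) £289.62: sports equipment → 9.5% → £27.51
Subtotal = £500.36; tax = £35.70; total due = £536.06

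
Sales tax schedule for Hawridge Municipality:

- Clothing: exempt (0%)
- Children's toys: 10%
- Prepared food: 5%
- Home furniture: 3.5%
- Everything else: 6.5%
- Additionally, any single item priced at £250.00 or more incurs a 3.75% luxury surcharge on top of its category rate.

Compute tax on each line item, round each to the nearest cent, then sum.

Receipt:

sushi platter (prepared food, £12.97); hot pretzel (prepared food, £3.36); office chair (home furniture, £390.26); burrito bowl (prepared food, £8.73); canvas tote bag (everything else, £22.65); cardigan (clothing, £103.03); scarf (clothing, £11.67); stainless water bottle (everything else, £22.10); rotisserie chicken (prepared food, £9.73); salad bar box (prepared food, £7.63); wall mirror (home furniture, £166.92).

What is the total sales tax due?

Sushi platter £12.97: prepared food → 5% → £0.65
Hot pretzel £3.36: prepared food → 5% → £0.17
Office chair £390.26: home furniture → 3.5% + 3.75% surcharge = 7.25% → £28.29
Burrito bowl £8.73: prepared food → 5% → £0.44
Canvas tote bag £22.65: everything else → 6.5% → £1.47
Cardigan £103.03: clothing → 0% → £0.00
Scarf £11.67: clothing → 0% → £0.00
Stainless water bottle £22.10: everything else → 6.5% → £1.44
Rotisserie chicken £9.73: prepared food → 5% → £0.49
Salad bar box £7.63: prepared food → 5% → £0.38
Wall mirror £166.92: home furniture → 3.5% → £5.84
Total tax = £0.65 + £0.17 + £28.29 + £0.44 + £1.47 + £1.44 + £0.49 + £0.38 + £5.84 = £39.17

£39.17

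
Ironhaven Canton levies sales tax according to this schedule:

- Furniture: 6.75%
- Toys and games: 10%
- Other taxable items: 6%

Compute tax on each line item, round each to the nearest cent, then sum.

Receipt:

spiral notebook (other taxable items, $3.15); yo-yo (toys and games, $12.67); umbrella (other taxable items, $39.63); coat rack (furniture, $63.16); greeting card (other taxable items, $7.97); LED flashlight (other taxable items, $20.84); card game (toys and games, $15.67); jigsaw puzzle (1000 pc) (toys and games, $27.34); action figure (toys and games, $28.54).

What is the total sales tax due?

$16.98

Spiral notebook $3.15: other taxable items → 6% → $0.19
Yo-yo $12.67: toys and games → 10% → $1.27
Umbrella $39.63: other taxable items → 6% → $2.38
Coat rack $63.16: furniture → 6.75% → $4.26
Greeting card $7.97: other taxable items → 6% → $0.48
LED flashlight $20.84: other taxable items → 6% → $1.25
Card game $15.67: toys and games → 10% → $1.57
Jigsaw puzzle (1000 pc) $27.34: toys and games → 10% → $2.73
Action figure $28.54: toys and games → 10% → $2.85
Total tax = $0.19 + $1.27 + $2.38 + $4.26 + $0.48 + $1.25 + $1.57 + $2.73 + $2.85 = $16.98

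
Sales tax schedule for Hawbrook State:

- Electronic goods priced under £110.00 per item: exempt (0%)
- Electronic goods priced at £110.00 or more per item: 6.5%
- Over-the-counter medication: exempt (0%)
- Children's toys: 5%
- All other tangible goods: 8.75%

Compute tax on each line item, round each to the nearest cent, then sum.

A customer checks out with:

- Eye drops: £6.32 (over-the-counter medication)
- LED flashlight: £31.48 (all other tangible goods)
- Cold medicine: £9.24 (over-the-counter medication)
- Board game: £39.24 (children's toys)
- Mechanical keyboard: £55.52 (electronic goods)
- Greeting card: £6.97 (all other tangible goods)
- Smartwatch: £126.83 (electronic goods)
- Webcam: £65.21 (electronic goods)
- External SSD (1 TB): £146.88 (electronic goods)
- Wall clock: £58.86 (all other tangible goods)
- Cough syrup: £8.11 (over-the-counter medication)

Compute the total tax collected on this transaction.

Eye drops £6.32: over-the-counter medication → 0% → £0.00
LED flashlight £31.48: all other tangible goods → 8.75% → £2.75
Cold medicine £9.24: over-the-counter medication → 0% → £0.00
Board game £39.24: children's toys → 5% → £1.96
Mechanical keyboard £55.52: electronic goods, under £110.00 → 0% → £0.00
Greeting card £6.97: all other tangible goods → 8.75% → £0.61
Smartwatch £126.83: electronic goods, £110.00 or more → 6.5% → £8.24
Webcam £65.21: electronic goods, under £110.00 → 0% → £0.00
External SSD (1 TB) £146.88: electronic goods, £110.00 or more → 6.5% → £9.55
Wall clock £58.86: all other tangible goods → 8.75% → £5.15
Cough syrup £8.11: over-the-counter medication → 0% → £0.00
Total tax = £2.75 + £1.96 + £0.61 + £8.24 + £9.55 + £5.15 = £28.26

£28.26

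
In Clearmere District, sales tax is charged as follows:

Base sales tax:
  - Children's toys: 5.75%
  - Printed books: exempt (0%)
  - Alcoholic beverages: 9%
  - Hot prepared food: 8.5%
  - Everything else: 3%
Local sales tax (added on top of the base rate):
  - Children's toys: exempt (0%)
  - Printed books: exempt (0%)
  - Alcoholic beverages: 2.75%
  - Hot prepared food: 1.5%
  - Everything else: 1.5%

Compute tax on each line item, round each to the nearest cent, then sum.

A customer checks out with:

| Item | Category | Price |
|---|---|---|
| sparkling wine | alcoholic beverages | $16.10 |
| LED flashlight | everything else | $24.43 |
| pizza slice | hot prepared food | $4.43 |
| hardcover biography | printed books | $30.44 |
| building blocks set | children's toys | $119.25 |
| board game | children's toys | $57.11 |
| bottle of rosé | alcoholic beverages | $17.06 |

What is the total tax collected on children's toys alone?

$10.14

Building blocks set $119.25: children's toys → 5.75% + 0% local = 5.75% → $6.86
Board game $57.11: children's toys → 5.75% + 0% local = 5.75% → $3.28
Tax on children's toys = $6.86 + $3.28 = $10.14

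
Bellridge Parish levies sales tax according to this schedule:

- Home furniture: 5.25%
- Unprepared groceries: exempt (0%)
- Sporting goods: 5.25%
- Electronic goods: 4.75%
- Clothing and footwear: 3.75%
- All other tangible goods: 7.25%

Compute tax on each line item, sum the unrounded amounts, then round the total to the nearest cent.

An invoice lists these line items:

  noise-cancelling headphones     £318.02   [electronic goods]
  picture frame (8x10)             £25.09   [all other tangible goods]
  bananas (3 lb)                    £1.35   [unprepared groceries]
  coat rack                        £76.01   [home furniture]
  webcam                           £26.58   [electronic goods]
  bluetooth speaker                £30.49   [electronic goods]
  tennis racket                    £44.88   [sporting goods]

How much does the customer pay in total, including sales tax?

Noise-cancelling headphones £318.02: electronic goods → 4.75% → £15.10595
Picture frame (8x10) £25.09: all other tangible goods → 7.25% → £1.819025
Bananas (3 lb) £1.35: unprepared groceries → 0% → £0.00
Coat rack £76.01: home furniture → 5.25% → £3.990525
Webcam £26.58: electronic goods → 4.75% → £1.26255
Bluetooth speaker £30.49: electronic goods → 4.75% → £1.448275
Tennis racket £44.88: sporting goods → 5.25% → £2.3562
Subtotal = £522.42; unrounded tax = £25.982525 → £25.98; total due = £548.40

£548.40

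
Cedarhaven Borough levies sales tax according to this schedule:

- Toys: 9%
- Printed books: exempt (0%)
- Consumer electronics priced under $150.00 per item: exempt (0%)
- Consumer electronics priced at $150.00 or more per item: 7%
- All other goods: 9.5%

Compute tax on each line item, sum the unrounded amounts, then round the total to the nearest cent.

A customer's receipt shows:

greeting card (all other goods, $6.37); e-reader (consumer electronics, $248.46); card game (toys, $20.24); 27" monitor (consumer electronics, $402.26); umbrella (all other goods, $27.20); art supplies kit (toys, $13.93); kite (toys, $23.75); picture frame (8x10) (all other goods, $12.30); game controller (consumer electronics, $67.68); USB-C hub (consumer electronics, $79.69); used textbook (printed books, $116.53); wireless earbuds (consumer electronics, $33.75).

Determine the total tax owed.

Greeting card $6.37: all other goods → 9.5% → $0.60515
E-reader $248.46: consumer electronics, $150.00 or more → 7% → $17.3922
Card game $20.24: toys → 9% → $1.8216
27" monitor $402.26: consumer electronics, $150.00 or more → 7% → $28.1582
Umbrella $27.20: all other goods → 9.5% → $2.584
Art supplies kit $13.93: toys → 9% → $1.2537
Kite $23.75: toys → 9% → $2.1375
Picture frame (8x10) $12.30: all other goods → 9.5% → $1.1685
Game controller $67.68: consumer electronics, under $150.00 → 0% → $0.00
USB-C hub $79.69: consumer electronics, under $150.00 → 0% → $0.00
Used textbook $116.53: printed books → 0% → $0.00
Wireless earbuds $33.75: consumer electronics, under $150.00 → 0% → $0.00
Unrounded tax sum = $55.12085 → $55.12

$55.12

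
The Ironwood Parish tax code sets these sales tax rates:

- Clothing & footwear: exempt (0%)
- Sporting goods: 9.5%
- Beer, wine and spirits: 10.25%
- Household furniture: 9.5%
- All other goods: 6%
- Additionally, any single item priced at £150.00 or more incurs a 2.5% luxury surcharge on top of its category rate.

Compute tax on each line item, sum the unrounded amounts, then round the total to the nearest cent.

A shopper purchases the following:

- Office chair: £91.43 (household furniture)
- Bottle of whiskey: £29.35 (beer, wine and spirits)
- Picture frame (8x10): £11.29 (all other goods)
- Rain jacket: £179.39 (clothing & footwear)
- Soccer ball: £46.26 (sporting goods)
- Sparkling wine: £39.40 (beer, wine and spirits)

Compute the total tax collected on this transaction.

Office chair £91.43: household furniture → 9.5% → £8.68585
Bottle of whiskey £29.35: beer, wine and spirits → 10.25% → £3.008375
Picture frame (8x10) £11.29: all other goods → 6% → £0.6774
Rain jacket £179.39: clothing & footwear → 0% + 2.5% surcharge = 2.5% → £4.48475
Soccer ball £46.26: sporting goods → 9.5% → £4.3947
Sparkling wine £39.40: beer, wine and spirits → 10.25% → £4.0385
Unrounded tax sum = £25.289575 → £25.29

£25.29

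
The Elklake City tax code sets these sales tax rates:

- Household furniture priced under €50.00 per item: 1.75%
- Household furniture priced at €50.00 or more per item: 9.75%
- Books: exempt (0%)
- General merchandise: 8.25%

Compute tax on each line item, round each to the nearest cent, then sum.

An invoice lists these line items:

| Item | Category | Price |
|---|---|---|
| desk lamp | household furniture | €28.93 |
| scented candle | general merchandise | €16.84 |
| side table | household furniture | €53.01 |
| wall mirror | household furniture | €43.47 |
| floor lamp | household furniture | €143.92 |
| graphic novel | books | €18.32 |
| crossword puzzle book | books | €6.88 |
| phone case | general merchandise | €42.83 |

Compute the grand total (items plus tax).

€379.59

Desk lamp €28.93: household furniture, under €50.00 → 1.75% → €0.51
Scented candle €16.84: general merchandise → 8.25% → €1.39
Side table €53.01: household furniture, €50.00 or more → 9.75% → €5.17
Wall mirror €43.47: household furniture, under €50.00 → 1.75% → €0.76
Floor lamp €143.92: household furniture, €50.00 or more → 9.75% → €14.03
Graphic novel €18.32: books → 0% → €0.00
Crossword puzzle book €6.88: books → 0% → €0.00
Phone case €42.83: general merchandise → 8.25% → €3.53
Subtotal = €354.20; tax = €25.39; total due = €379.59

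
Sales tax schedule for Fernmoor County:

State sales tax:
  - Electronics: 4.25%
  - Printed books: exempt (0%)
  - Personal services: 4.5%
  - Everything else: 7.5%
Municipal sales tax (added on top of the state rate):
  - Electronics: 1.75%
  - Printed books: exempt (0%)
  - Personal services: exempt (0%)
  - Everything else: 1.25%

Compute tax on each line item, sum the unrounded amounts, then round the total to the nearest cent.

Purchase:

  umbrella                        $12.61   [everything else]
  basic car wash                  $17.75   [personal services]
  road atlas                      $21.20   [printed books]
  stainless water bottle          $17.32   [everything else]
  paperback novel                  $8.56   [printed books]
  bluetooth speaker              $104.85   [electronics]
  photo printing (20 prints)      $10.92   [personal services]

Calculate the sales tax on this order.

Umbrella $12.61: everything else → 7.5% + 1.25% municipal = 8.75% → $1.103375
Basic car wash $17.75: personal services → 4.5% + 0% municipal = 4.5% → $0.79875
Road atlas $21.20: printed books → 0% + 0% municipal = 0% → $0.00
Stainless water bottle $17.32: everything else → 7.5% + 1.25% municipal = 8.75% → $1.5155
Paperback novel $8.56: printed books → 0% + 0% municipal = 0% → $0.00
Bluetooth speaker $104.85: electronics → 4.25% + 1.75% municipal = 6% → $6.291
Photo printing (20 prints) $10.92: personal services → 4.5% + 0% municipal = 4.5% → $0.4914
Unrounded tax sum = $10.200025 → $10.20

$10.20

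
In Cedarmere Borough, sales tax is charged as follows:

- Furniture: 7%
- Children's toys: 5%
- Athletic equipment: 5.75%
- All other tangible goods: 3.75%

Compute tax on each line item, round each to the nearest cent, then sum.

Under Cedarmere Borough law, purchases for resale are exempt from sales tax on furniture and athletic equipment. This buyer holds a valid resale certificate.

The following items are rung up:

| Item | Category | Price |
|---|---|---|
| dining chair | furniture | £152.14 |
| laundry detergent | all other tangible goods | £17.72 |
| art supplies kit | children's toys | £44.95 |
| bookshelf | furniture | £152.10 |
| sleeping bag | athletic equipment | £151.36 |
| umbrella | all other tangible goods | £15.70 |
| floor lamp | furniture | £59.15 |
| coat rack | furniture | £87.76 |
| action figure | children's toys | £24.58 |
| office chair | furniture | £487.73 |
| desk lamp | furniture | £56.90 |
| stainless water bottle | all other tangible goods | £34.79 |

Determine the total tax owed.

£6.03

Dining chair £152.14: furniture, buyer-exempt → 0% → £0.00
Laundry detergent £17.72: all other tangible goods → 3.75% → £0.66
Art supplies kit £44.95: children's toys → 5% → £2.25
Bookshelf £152.10: furniture, buyer-exempt → 0% → £0.00
Sleeping bag £151.36: athletic equipment, buyer-exempt → 0% → £0.00
Umbrella £15.70: all other tangible goods → 3.75% → £0.59
Floor lamp £59.15: furniture, buyer-exempt → 0% → £0.00
Coat rack £87.76: furniture, buyer-exempt → 0% → £0.00
Action figure £24.58: children's toys → 5% → £1.23
Office chair £487.73: furniture, buyer-exempt → 0% → £0.00
Desk lamp £56.90: furniture, buyer-exempt → 0% → £0.00
Stainless water bottle £34.79: all other tangible goods → 3.75% → £1.30
Total tax = £0.66 + £2.25 + £0.59 + £1.23 + £1.30 = £6.03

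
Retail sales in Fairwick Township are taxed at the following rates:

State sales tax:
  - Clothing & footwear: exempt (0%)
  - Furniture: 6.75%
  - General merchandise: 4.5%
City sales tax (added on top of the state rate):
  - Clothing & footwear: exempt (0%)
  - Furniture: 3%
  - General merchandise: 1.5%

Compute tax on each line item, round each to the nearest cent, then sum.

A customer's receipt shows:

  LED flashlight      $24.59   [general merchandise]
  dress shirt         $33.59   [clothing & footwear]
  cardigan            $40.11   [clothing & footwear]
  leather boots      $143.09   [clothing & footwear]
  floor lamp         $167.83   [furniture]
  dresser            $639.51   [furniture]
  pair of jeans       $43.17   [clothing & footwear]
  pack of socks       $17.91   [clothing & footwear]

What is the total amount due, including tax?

LED flashlight $24.59: general merchandise → 4.5% + 1.5% city = 6% → $1.48
Dress shirt $33.59: clothing & footwear → 0% + 0% city = 0% → $0.00
Cardigan $40.11: clothing & footwear → 0% + 0% city = 0% → $0.00
Leather boots $143.09: clothing & footwear → 0% + 0% city = 0% → $0.00
Floor lamp $167.83: furniture → 6.75% + 3% city = 9.75% → $16.36
Dresser $639.51: furniture → 6.75% + 3% city = 9.75% → $62.35
Pair of jeans $43.17: clothing & footwear → 0% + 0% city = 0% → $0.00
Pack of socks $17.91: clothing & footwear → 0% + 0% city = 0% → $0.00
Subtotal = $1109.80; tax = $80.19; total due = $1189.99

$1189.99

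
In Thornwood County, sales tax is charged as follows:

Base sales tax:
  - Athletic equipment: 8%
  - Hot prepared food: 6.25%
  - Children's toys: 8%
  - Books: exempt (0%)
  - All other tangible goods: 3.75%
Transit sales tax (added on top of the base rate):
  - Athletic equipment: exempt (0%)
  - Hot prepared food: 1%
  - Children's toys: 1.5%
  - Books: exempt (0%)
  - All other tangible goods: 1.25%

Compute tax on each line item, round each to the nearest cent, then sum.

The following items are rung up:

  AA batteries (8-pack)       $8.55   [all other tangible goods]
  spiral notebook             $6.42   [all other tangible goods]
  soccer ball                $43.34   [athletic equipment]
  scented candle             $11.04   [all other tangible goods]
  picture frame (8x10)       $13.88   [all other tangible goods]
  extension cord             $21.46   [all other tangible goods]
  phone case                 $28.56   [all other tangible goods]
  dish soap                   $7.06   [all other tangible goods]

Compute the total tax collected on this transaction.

$8.31

AA batteries (8-pack) $8.55: all other tangible goods → 3.75% + 1.25% transit = 5% → $0.43
Spiral notebook $6.42: all other tangible goods → 3.75% + 1.25% transit = 5% → $0.32
Soccer ball $43.34: athletic equipment → 8% + 0% transit = 8% → $3.47
Scented candle $11.04: all other tangible goods → 3.75% + 1.25% transit = 5% → $0.55
Picture frame (8x10) $13.88: all other tangible goods → 3.75% + 1.25% transit = 5% → $0.69
Extension cord $21.46: all other tangible goods → 3.75% + 1.25% transit = 5% → $1.07
Phone case $28.56: all other tangible goods → 3.75% + 1.25% transit = 5% → $1.43
Dish soap $7.06: all other tangible goods → 3.75% + 1.25% transit = 5% → $0.35
Total tax = $0.43 + $0.32 + $3.47 + $0.55 + $0.69 + $1.07 + $1.43 + $0.35 = $8.31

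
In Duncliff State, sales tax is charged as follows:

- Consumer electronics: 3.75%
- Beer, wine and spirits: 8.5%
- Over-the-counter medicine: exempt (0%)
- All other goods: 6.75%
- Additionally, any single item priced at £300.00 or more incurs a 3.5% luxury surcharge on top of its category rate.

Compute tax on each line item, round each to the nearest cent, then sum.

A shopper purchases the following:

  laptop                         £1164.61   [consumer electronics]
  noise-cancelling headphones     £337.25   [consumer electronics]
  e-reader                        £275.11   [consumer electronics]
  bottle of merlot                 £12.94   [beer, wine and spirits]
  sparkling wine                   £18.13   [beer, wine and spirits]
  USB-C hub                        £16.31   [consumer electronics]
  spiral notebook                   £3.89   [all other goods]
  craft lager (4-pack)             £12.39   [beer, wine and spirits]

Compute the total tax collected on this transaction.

£123.76

Laptop £1164.61: consumer electronics → 3.75% + 3.5% surcharge = 7.25% → £84.43
Noise-cancelling headphones £337.25: consumer electronics → 3.75% + 3.5% surcharge = 7.25% → £24.45
E-reader £275.11: consumer electronics → 3.75% → £10.32
Bottle of merlot £12.94: beer, wine and spirits → 8.5% → £1.10
Sparkling wine £18.13: beer, wine and spirits → 8.5% → £1.54
USB-C hub £16.31: consumer electronics → 3.75% → £0.61
Spiral notebook £3.89: all other goods → 6.75% → £0.26
Craft lager (4-pack) £12.39: beer, wine and spirits → 8.5% → £1.05
Total tax = £84.43 + £24.45 + £10.32 + £1.10 + £1.54 + £0.61 + £0.26 + £1.05 = £123.76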